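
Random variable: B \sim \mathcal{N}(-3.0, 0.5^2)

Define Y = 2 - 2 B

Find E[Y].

For Y = -2B + 2:
E[Y] = -2 * E[B] + 2
E[B] = -3.0 = -3
E[Y] = -2 * (-3) + 2 = 8

8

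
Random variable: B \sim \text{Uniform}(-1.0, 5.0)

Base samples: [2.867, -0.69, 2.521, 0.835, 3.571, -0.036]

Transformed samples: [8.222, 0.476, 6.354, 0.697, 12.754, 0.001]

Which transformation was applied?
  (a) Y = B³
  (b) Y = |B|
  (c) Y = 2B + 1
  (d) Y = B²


Checking option (d) Y = B²:
  B = 2.867 -> Y = 8.222 ✓
  B = -0.69 -> Y = 0.476 ✓
  B = 2.521 -> Y = 6.354 ✓
All samples match this transformation.

(d) B²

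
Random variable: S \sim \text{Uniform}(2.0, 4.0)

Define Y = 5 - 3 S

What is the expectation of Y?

For Y = -3S + 5:
E[Y] = -3 * E[S] + 5
E[S] = (2 + 4)/2 = 3
E[Y] = -3 * 3 + 5 = -4

-4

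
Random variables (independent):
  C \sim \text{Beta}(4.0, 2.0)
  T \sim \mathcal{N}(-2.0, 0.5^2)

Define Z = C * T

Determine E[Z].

For independent RVs: E[XY] = E[X]*E[Y]
E[C] = 0.66666667
E[T] = -2
E[Z] = 0.66666667 * (-2) = -1.3333333

-1.3333333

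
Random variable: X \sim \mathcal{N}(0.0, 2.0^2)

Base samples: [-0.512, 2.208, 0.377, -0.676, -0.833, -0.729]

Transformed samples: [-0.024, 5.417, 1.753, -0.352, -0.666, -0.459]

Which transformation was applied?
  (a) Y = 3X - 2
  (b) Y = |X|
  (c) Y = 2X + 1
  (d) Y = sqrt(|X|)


Checking option (c) Y = 2X + 1:
  X = -0.512 -> Y = -0.024 ✓
  X = 2.208 -> Y = 5.417 ✓
  X = 0.377 -> Y = 1.753 ✓
All samples match this transformation.

(c) 2X + 1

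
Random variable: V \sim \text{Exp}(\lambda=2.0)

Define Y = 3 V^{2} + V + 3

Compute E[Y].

E[Y] = 3*E[V²] + 1*E[V] + 3
E[V] = 0.5
E[V²] = Var(V) + (E[V])² = 0.25 + 0.25 = 0.5
E[Y] = 3*0.5 + 1*0.5 + 3 = 5

5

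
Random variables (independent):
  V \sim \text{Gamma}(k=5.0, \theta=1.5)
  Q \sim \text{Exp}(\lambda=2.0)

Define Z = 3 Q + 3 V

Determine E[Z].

E[Z] = 3*E[V] + 3*E[Q]
E[V] = 7.5
E[Q] = 0.5
E[Z] = 3*7.5 + 3*0.5 = 24

24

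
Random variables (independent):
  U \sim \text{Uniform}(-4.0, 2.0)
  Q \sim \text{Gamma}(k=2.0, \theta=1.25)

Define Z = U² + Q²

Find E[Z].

E[Z] = E[U²] + E[Q²]
E[U²] = Var(U) + E[U]² = 3 + 1 = 4
E[Q²] = Var(Q) + E[Q]² = 3.125 + 6.25 = 9.375
E[Z] = 4 + 9.375 = 13.375

13.375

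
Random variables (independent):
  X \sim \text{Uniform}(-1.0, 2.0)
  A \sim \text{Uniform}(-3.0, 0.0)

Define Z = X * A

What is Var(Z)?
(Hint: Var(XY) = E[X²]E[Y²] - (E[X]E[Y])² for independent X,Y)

Var(XY) = E[X²]E[Y²] - (E[X]E[Y])²
E[X] = 0.5, Var(X) = 0.75
E[A] = -1.5, Var(A) = 0.75
E[X²] = 0.75 + 0.5² = 1
E[A²] = 0.75 + (-1.5)² = 3
Var(Z) = 1*3 - (0.5*(-1.5))²
= 3 - 0.5625 = 2.4375

2.4375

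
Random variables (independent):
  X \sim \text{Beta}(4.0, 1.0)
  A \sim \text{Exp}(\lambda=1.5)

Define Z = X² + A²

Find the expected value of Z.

E[Z] = E[X²] + E[A²]
E[X²] = Var(X) + E[X]² = 0.026666667 + 0.64 = 0.66666667
E[A²] = Var(A) + E[A]² = 0.44444444 + 0.44444444 = 0.88888889
E[Z] = 0.66666667 + 0.88888889 = 1.5555556

1.5555556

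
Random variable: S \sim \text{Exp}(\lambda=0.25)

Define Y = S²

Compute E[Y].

E[S²] = Var(S) + (E[S])² = 16 + 16 = 32

32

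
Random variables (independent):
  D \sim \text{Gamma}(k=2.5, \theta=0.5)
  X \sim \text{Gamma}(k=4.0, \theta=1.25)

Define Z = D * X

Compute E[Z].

For independent RVs: E[XY] = E[X]*E[Y]
E[D] = 1.25
E[X] = 5
E[Z] = 1.25 * 5 = 6.25

6.25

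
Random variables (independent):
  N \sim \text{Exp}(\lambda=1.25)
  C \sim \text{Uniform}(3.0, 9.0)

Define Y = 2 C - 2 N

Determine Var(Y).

For independent RVs: Var(aX + bY) = a²Var(X) + b²Var(Y)
Var(N) = 0.64
Var(C) = 3
Var(Y) = (-2)²*0.64 + 2²*3
= 4*0.64 + 4*3 = 14.56

14.56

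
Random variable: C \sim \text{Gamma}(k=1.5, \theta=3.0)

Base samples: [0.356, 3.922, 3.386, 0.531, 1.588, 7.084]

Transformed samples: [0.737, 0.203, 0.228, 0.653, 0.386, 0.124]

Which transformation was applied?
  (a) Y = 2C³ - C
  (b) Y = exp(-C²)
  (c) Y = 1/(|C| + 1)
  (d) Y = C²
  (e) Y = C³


Checking option (c) Y = 1/(|C| + 1):
  C = 0.356 -> Y = 0.737 ✓
  C = 3.922 -> Y = 0.203 ✓
  C = 3.386 -> Y = 0.228 ✓
All samples match this transformation.

(c) 1/(|C| + 1)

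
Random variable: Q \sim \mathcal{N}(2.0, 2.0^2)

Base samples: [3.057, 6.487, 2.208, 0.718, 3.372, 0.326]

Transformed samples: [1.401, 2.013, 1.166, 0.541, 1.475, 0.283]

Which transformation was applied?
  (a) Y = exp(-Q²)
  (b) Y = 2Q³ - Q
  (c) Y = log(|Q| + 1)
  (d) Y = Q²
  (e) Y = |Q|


Checking option (c) Y = log(|Q| + 1):
  Q = 3.057 -> Y = 1.401 ✓
  Q = 6.487 -> Y = 2.013 ✓
  Q = 2.208 -> Y = 1.166 ✓
All samples match this transformation.

(c) log(|Q| + 1)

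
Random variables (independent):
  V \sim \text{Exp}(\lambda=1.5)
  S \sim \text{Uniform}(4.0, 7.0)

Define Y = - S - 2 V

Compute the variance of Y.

For independent RVs: Var(aX + bY) = a²Var(X) + b²Var(Y)
Var(V) = 0.44444444
Var(S) = 0.75
Var(Y) = (-2)²*0.44444444 + (-1)²*0.75
= 4*0.44444444 + 1*0.75 = 2.5277778

2.5277778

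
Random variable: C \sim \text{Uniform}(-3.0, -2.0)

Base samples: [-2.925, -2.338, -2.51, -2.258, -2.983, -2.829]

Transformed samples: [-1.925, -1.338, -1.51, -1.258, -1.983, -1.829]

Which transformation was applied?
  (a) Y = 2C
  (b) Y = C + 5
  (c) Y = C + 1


Checking option (c) Y = C + 1:
  C = -2.925 -> Y = -1.925 ✓
  C = -2.338 -> Y = -1.338 ✓
  C = -2.51 -> Y = -1.51 ✓
All samples match this transformation.

(c) C + 1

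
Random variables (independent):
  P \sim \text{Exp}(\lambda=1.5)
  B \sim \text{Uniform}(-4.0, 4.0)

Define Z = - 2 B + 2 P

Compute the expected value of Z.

E[Z] = 2*E[P] - 2*E[B]
E[P] = 0.66666667
E[B] = 0
E[Z] = 2*0.66666667 - 2*0 = 1.3333333

1.3333333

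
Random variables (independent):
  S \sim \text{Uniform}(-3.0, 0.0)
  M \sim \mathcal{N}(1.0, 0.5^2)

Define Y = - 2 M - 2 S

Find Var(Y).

For independent RVs: Var(aX + bY) = a²Var(X) + b²Var(Y)
Var(S) = 0.75
Var(M) = 0.25
Var(Y) = (-2)²*0.75 + (-2)²*0.25
= 4*0.75 + 4*0.25 = 4

4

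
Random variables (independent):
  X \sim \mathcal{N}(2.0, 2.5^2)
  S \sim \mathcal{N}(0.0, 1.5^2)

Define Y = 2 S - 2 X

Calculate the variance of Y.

For independent RVs: Var(aX + bY) = a²Var(X) + b²Var(Y)
Var(X) = 6.25
Var(S) = 2.25
Var(Y) = (-2)²*6.25 + 2²*2.25
= 4*6.25 + 4*2.25 = 34

34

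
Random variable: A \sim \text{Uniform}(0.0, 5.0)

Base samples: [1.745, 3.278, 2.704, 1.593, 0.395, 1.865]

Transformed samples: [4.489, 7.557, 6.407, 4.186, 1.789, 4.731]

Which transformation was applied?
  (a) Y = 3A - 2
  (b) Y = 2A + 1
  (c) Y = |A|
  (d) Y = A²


Checking option (b) Y = 2A + 1:
  A = 1.745 -> Y = 4.489 ✓
  A = 3.278 -> Y = 7.557 ✓
  A = 2.704 -> Y = 6.407 ✓
All samples match this transformation.

(b) 2A + 1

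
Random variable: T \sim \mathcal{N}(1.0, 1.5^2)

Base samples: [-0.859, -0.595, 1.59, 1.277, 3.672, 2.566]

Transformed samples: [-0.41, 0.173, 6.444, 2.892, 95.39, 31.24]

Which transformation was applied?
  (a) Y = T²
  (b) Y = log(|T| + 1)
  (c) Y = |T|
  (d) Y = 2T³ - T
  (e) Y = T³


Checking option (d) Y = 2T³ - T:
  T = -0.859 -> Y = -0.41 ✓
  T = -0.595 -> Y = 0.173 ✓
  T = 1.59 -> Y = 6.444 ✓
All samples match this transformation.

(d) 2T³ - T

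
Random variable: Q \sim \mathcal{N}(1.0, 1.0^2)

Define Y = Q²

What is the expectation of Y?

Using E[X²] = Var(X) + (E[X])²:
E[Q] = 1
Var(Q) = 1.0^2 = 1
E[Q²] = 1 + 1² = 1 + 1 = 2

2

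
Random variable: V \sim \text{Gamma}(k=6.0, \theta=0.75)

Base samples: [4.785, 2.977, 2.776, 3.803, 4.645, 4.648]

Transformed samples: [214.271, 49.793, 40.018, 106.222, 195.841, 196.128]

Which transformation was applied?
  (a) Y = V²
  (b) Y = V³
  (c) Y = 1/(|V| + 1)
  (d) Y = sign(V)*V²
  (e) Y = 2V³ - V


Checking option (e) Y = 2V³ - V:
  V = 4.785 -> Y = 214.271 ✓
  V = 2.977 -> Y = 49.793 ✓
  V = 2.776 -> Y = 40.018 ✓
All samples match this transformation.

(e) 2V³ - V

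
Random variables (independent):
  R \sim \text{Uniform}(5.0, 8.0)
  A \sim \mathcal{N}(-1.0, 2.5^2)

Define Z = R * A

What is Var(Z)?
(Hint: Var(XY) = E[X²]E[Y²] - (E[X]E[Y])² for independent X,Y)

Var(XY) = E[X²]E[Y²] - (E[X]E[Y])²
E[R] = 6.5, Var(R) = 0.75
E[A] = -1, Var(A) = 6.25
E[R²] = 0.75 + 6.5² = 43
E[A²] = 6.25 + (-1)² = 7.25
Var(Z) = 43*7.25 - (6.5*(-1))²
= 311.75 - 42.25 = 269.5

269.5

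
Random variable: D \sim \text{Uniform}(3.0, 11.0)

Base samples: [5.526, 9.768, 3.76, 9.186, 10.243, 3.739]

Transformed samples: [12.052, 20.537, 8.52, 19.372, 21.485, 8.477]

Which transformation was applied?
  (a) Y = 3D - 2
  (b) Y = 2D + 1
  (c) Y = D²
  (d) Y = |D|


Checking option (b) Y = 2D + 1:
  D = 5.526 -> Y = 12.052 ✓
  D = 9.768 -> Y = 20.537 ✓
  D = 3.76 -> Y = 8.52 ✓
All samples match this transformation.

(b) 2D + 1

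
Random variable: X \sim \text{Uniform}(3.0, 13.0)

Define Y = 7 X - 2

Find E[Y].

For Y = 7X - 2:
E[Y] = 7 * E[X] - 2
E[X] = (3 + 13)/2 = 8
E[Y] = 7 * 8 - 2 = 54

54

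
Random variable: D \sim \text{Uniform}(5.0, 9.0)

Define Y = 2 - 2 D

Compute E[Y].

For Y = -2D + 2:
E[Y] = -2 * E[D] + 2
E[D] = (5 + 9)/2 = 7
E[Y] = -2 * 7 + 2 = -12

-12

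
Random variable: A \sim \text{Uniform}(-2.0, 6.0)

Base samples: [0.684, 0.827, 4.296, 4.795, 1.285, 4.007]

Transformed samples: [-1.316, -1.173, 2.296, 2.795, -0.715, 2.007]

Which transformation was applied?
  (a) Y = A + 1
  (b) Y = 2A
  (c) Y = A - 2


Checking option (c) Y = A - 2:
  A = 0.684 -> Y = -1.316 ✓
  A = 0.827 -> Y = -1.173 ✓
  A = 4.296 -> Y = 2.296 ✓
All samples match this transformation.

(c) A - 2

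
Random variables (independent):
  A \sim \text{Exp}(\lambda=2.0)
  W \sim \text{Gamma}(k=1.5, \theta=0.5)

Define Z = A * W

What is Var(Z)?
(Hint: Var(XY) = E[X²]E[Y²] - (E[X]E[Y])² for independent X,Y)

Var(XY) = E[X²]E[Y²] - (E[X]E[Y])²
E[A] = 0.5, Var(A) = 0.25
E[W] = 0.75, Var(W) = 0.375
E[A²] = 0.25 + 0.5² = 0.5
E[W²] = 0.375 + 0.75² = 0.9375
Var(Z) = 0.5*0.9375 - (0.5*0.75)²
= 0.46875 - 0.140625 = 0.328125

0.328125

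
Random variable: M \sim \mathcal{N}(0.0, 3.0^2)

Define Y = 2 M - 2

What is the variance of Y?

For Y = aM + b: Var(Y) = a² * Var(M)
Var(M) = 3.0^2 = 9
Var(Y) = 2² * 9 = 4 * 9 = 36

36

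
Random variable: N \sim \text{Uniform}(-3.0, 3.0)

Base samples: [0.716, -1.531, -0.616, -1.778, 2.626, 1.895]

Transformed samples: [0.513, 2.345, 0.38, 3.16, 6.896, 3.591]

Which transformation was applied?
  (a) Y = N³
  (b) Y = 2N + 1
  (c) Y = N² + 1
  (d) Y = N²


Checking option (d) Y = N²:
  N = 0.716 -> Y = 0.513 ✓
  N = -1.531 -> Y = 2.345 ✓
  N = -0.616 -> Y = 0.38 ✓
All samples match this transformation.

(d) N²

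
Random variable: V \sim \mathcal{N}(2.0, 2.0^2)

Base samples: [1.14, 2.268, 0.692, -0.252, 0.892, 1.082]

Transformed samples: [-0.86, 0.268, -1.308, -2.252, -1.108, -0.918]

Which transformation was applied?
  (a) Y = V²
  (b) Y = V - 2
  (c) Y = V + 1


Checking option (b) Y = V - 2:
  V = 1.14 -> Y = -0.86 ✓
  V = 2.268 -> Y = 0.268 ✓
  V = 0.692 -> Y = -1.308 ✓
All samples match this transformation.

(b) V - 2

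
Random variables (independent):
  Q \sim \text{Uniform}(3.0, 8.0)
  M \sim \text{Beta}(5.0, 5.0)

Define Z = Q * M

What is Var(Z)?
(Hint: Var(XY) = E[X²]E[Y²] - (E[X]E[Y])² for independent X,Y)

Var(XY) = E[X²]E[Y²] - (E[X]E[Y])²
E[Q] = 5.5, Var(Q) = 2.0833333
E[M] = 0.5, Var(M) = 0.022727273
E[Q²] = 2.0833333 + 5.5² = 32.333333
E[M²] = 0.022727273 + 0.5² = 0.27272727
Var(Z) = 32.333333*0.27272727 - (5.5*0.5)²
= 8.8181818 - 7.5625 = 1.2556818

1.2556818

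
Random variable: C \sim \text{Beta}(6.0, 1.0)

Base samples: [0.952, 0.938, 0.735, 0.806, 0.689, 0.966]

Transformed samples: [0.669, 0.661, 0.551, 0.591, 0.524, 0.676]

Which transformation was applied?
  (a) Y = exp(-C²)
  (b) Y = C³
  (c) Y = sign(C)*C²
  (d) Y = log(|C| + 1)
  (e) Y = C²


Checking option (d) Y = log(|C| + 1):
  C = 0.952 -> Y = 0.669 ✓
  C = 0.938 -> Y = 0.661 ✓
  C = 0.735 -> Y = 0.551 ✓
All samples match this transformation.

(d) log(|C| + 1)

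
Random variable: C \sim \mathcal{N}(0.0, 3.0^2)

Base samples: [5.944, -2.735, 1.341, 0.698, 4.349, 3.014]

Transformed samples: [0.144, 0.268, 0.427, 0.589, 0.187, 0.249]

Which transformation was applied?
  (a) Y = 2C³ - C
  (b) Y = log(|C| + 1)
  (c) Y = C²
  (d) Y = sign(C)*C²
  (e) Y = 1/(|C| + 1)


Checking option (e) Y = 1/(|C| + 1):
  C = 5.944 -> Y = 0.144 ✓
  C = -2.735 -> Y = 0.268 ✓
  C = 1.341 -> Y = 0.427 ✓
All samples match this transformation.

(e) 1/(|C| + 1)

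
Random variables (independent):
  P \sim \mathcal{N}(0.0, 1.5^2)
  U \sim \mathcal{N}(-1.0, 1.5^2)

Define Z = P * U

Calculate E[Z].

For independent RVs: E[XY] = E[X]*E[Y]
E[P] = 0
E[U] = -1
E[Z] = 0 * (-1) = 0

0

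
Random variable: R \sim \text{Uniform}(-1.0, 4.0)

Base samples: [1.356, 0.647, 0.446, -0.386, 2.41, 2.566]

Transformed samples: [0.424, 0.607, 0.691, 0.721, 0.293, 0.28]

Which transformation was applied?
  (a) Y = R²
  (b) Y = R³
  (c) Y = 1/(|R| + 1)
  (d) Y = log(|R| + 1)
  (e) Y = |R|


Checking option (c) Y = 1/(|R| + 1):
  R = 1.356 -> Y = 0.424 ✓
  R = 0.647 -> Y = 0.607 ✓
  R = 0.446 -> Y = 0.691 ✓
All samples match this transformation.

(c) 1/(|R| + 1)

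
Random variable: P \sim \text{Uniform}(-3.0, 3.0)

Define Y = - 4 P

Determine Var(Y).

For Y = aP + b: Var(Y) = a² * Var(P)
Var(P) = (3 + 3)^2/12 = 3
Var(Y) = (-4)² * 3 = 16 * 3 = 48

48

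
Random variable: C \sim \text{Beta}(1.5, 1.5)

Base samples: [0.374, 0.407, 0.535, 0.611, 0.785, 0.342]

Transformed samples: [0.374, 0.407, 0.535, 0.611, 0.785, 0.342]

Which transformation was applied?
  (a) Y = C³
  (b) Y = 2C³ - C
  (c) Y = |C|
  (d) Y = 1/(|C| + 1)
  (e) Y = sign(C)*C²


Checking option (c) Y = |C|:
  C = 0.374 -> Y = 0.374 ✓
  C = 0.407 -> Y = 0.407 ✓
  C = 0.535 -> Y = 0.535 ✓
All samples match this transformation.

(c) |C|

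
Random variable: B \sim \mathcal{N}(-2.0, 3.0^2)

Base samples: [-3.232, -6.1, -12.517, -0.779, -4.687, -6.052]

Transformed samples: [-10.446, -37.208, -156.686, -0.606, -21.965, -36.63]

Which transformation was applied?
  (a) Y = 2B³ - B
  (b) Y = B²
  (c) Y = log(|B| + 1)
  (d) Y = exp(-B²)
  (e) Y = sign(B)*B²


Checking option (e) Y = sign(B)*B²:
  B = -3.232 -> Y = -10.446 ✓
  B = -6.1 -> Y = -37.208 ✓
  B = -12.517 -> Y = -156.686 ✓
All samples match this transformation.

(e) sign(B)*B²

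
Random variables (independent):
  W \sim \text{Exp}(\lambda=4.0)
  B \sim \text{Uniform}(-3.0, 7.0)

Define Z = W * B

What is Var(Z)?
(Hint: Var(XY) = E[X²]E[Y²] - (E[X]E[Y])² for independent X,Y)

Var(XY) = E[X²]E[Y²] - (E[X]E[Y])²
E[W] = 0.25, Var(W) = 0.0625
E[B] = 2, Var(B) = 8.3333333
E[W²] = 0.0625 + 0.25² = 0.125
E[B²] = 8.3333333 + 2² = 12.333333
Var(Z) = 0.125*12.333333 - (0.25*2)²
= 1.5416667 - 0.25 = 1.2916667

1.2916667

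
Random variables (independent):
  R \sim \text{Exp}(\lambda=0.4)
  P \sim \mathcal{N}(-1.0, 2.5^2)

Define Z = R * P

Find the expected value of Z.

For independent RVs: E[XY] = E[X]*E[Y]
E[R] = 2.5
E[P] = -1
E[Z] = 2.5 * (-1) = -2.5

-2.5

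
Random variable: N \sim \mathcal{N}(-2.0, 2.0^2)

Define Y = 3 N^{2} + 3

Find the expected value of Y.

E[Y] = 3*E[N²] + 3
E[N] = -2
E[N²] = Var(N) + (E[N])² = 4 + 4 = 8
E[Y] = 3*8 + 3 = 27

27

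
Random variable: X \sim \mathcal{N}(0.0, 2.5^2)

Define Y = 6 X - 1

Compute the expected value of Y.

For Y = 6X - 1:
E[Y] = 6 * E[X] - 1
E[X] = 0.0 = 0
E[Y] = 6 * 0 - 1 = -1

-1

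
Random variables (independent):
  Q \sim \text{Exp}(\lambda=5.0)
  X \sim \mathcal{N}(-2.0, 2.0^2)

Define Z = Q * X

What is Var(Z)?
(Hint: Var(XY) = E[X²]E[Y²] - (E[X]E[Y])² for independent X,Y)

Var(XY) = E[X²]E[Y²] - (E[X]E[Y])²
E[Q] = 0.2, Var(Q) = 0.04
E[X] = -2, Var(X) = 4
E[Q²] = 0.04 + 0.2² = 0.08
E[X²] = 4 + (-2)² = 8
Var(Z) = 0.08*8 - (0.2*(-2))²
= 0.64 - 0.16 = 0.48

0.48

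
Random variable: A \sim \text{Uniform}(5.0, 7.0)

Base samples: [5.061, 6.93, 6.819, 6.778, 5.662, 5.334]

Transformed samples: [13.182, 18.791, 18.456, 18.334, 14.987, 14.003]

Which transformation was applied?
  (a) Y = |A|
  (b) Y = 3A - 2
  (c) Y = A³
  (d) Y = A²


Checking option (b) Y = 3A - 2:
  A = 5.061 -> Y = 13.182 ✓
  A = 6.93 -> Y = 18.791 ✓
  A = 6.819 -> Y = 18.456 ✓
All samples match this transformation.

(b) 3A - 2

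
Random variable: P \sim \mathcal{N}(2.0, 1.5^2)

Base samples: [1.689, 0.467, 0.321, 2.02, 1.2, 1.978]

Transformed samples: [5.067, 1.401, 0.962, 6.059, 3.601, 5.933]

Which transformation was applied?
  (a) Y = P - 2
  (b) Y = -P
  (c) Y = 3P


Checking option (c) Y = 3P:
  P = 1.689 -> Y = 5.067 ✓
  P = 0.467 -> Y = 1.401 ✓
  P = 0.321 -> Y = 0.962 ✓
All samples match this transformation.

(c) 3P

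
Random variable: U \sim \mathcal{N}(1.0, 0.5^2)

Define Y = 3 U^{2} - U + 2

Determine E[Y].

E[Y] = 3*E[U²] - 1*E[U] + 2
E[U] = 1
E[U²] = Var(U) + (E[U])² = 0.25 + 1 = 1.25
E[Y] = 3*1.25 - 1*1 + 2 = 4.75

4.75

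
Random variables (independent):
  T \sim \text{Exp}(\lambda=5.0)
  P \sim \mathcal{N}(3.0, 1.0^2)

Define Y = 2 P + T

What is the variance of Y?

For independent RVs: Var(aX + bY) = a²Var(X) + b²Var(Y)
Var(T) = 0.04
Var(P) = 1
Var(Y) = 1²*0.04 + 2²*1
= 1*0.04 + 4*1 = 4.04

4.04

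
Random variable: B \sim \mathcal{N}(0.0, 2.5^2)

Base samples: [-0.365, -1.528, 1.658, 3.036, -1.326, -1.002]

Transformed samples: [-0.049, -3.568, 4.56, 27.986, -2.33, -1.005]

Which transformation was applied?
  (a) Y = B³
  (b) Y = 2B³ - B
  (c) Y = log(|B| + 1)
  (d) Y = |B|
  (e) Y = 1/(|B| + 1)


Checking option (a) Y = B³:
  B = -0.365 -> Y = -0.049 ✓
  B = -1.528 -> Y = -3.568 ✓
  B = 1.658 -> Y = 4.56 ✓
All samples match this transformation.

(a) B³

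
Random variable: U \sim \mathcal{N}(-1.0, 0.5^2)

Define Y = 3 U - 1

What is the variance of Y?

For Y = aU + b: Var(Y) = a² * Var(U)
Var(U) = 0.5^2 = 0.25
Var(Y) = 3² * 0.25 = 9 * 0.25 = 2.25

2.25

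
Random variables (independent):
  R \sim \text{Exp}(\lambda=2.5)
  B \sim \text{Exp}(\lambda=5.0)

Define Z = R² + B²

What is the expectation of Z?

E[Z] = E[R²] + E[B²]
E[R²] = Var(R) + E[R]² = 0.16 + 0.16 = 0.32
E[B²] = Var(B) + E[B]² = 0.04 + 0.04 = 0.08
E[Z] = 0.32 + 0.08 = 0.4

0.4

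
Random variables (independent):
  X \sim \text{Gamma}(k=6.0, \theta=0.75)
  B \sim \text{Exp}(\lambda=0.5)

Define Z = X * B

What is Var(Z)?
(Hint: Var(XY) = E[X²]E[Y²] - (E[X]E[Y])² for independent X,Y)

Var(XY) = E[X²]E[Y²] - (E[X]E[Y])²
E[X] = 4.5, Var(X) = 3.375
E[B] = 2, Var(B) = 4
E[X²] = 3.375 + 4.5² = 23.625
E[B²] = 4 + 2² = 8
Var(Z) = 23.625*8 - (4.5*2)²
= 189 - 81 = 108

108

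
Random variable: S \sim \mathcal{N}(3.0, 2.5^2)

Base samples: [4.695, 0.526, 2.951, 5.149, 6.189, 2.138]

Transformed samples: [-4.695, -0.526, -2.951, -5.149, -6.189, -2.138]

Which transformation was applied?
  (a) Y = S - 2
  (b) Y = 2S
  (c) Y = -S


Checking option (c) Y = -S:
  S = 4.695 -> Y = -4.695 ✓
  S = 0.526 -> Y = -0.526 ✓
  S = 2.951 -> Y = -2.951 ✓
All samples match this transformation.

(c) -S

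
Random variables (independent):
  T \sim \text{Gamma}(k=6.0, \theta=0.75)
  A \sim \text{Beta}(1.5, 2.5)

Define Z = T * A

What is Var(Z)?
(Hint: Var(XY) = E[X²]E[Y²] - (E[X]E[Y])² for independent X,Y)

Var(XY) = E[X²]E[Y²] - (E[X]E[Y])²
E[T] = 4.5, Var(T) = 3.375
E[A] = 0.375, Var(A) = 0.046875
E[T²] = 3.375 + 4.5² = 23.625
E[A²] = 0.046875 + 0.375² = 0.1875
Var(Z) = 23.625*0.1875 - (4.5*0.375)²
= 4.4296875 - 2.8476562 = 1.5820312

1.5820312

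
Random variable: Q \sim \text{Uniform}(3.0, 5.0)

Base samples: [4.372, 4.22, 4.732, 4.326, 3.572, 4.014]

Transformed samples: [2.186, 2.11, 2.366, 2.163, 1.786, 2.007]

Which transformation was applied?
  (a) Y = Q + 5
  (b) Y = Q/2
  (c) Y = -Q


Checking option (b) Y = Q/2:
  Q = 4.372 -> Y = 2.186 ✓
  Q = 4.22 -> Y = 2.11 ✓
  Q = 4.732 -> Y = 2.366 ✓
All samples match this transformation.

(b) Q/2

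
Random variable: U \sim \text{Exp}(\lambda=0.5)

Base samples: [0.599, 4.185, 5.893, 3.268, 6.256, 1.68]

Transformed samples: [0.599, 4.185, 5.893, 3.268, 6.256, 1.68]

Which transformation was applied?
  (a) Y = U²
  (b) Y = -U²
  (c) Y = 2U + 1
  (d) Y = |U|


Checking option (d) Y = |U|:
  U = 0.599 -> Y = 0.599 ✓
  U = 4.185 -> Y = 4.185 ✓
  U = 5.893 -> Y = 5.893 ✓
All samples match this transformation.

(d) |U|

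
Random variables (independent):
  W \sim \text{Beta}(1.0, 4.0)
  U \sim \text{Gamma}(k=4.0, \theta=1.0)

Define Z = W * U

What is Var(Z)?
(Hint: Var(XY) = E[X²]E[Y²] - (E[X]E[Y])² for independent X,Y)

Var(XY) = E[X²]E[Y²] - (E[X]E[Y])²
E[W] = 0.2, Var(W) = 0.026666667
E[U] = 4, Var(U) = 4
E[W²] = 0.026666667 + 0.2² = 0.066666667
E[U²] = 4 + 4² = 20
Var(Z) = 0.066666667*20 - (0.2*4)²
= 1.3333333 - 0.64 = 0.69333333

0.69333333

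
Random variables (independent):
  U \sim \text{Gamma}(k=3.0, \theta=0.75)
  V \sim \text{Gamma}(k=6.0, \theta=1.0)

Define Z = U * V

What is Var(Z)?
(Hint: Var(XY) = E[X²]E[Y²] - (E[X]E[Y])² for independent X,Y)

Var(XY) = E[X²]E[Y²] - (E[X]E[Y])²
E[U] = 2.25, Var(U) = 1.6875
E[V] = 6, Var(V) = 6
E[U²] = 1.6875 + 2.25² = 6.75
E[V²] = 6 + 6² = 42
Var(Z) = 6.75*42 - (2.25*6)²
= 283.5 - 182.25 = 101.25

101.25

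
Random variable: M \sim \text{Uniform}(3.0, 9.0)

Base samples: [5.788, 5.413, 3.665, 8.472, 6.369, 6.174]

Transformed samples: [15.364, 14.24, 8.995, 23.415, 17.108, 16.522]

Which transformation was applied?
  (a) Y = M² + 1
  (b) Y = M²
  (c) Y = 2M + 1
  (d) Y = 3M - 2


Checking option (d) Y = 3M - 2:
  M = 5.788 -> Y = 15.364 ✓
  M = 5.413 -> Y = 14.24 ✓
  M = 3.665 -> Y = 8.995 ✓
All samples match this transformation.

(d) 3M - 2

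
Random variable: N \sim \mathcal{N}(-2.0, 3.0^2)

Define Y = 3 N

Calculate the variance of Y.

For Y = aN + b: Var(Y) = a² * Var(N)
Var(N) = 3.0^2 = 9
Var(Y) = 3² * 9 = 9 * 9 = 81

81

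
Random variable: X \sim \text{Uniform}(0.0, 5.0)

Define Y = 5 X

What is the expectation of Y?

For Y = 5X:
E[Y] = 5 * E[X]
E[X] = (0 + 5)/2 = 2.5
E[Y] = 5 * 2.5 = 12.5

12.5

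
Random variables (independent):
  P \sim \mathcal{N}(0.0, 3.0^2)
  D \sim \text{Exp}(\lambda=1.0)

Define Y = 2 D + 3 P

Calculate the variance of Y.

For independent RVs: Var(aX + bY) = a²Var(X) + b²Var(Y)
Var(P) = 9
Var(D) = 1
Var(Y) = 3²*9 + 2²*1
= 9*9 + 4*1 = 85

85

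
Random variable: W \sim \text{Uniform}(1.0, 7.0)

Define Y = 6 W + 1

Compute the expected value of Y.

For Y = 6W + 1:
E[Y] = 6 * E[W] + 1
E[W] = (1 + 7)/2 = 4
E[Y] = 6 * 4 + 1 = 25

25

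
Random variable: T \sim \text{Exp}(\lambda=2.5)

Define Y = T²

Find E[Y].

Using E[X²] = Var(X) + (E[X])²:
E[T] = 0.4
Var(T) = 1/2.5^2 = 0.16
E[T²] = 0.16 + 0.4² = 0.16 + 0.16 = 0.32

0.32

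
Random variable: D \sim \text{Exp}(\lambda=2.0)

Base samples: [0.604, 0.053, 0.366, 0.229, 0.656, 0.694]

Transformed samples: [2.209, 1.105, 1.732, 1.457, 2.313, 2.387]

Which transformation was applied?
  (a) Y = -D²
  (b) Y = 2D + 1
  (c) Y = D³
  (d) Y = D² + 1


Checking option (b) Y = 2D + 1:
  D = 0.604 -> Y = 2.209 ✓
  D = 0.053 -> Y = 1.105 ✓
  D = 0.366 -> Y = 1.732 ✓
All samples match this transformation.

(b) 2D + 1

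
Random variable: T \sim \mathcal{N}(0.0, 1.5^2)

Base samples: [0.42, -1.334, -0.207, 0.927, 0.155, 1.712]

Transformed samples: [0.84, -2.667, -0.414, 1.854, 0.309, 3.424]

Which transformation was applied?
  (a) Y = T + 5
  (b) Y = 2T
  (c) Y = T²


Checking option (b) Y = 2T:
  T = 0.42 -> Y = 0.84 ✓
  T = -1.334 -> Y = -2.667 ✓
  T = -0.207 -> Y = -0.414 ✓
All samples match this transformation.

(b) 2T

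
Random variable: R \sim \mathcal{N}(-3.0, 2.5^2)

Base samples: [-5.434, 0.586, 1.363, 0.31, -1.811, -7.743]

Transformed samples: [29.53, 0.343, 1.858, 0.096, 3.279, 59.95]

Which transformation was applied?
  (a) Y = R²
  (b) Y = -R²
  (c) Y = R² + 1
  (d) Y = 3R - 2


Checking option (a) Y = R²:
  R = -5.434 -> Y = 29.53 ✓
  R = 0.586 -> Y = 0.343 ✓
  R = 1.363 -> Y = 1.858 ✓
All samples match this transformation.

(a) R²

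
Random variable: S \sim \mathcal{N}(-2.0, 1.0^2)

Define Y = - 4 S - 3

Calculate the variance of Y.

For Y = aS + b: Var(Y) = a² * Var(S)
Var(S) = 1.0^2 = 1
Var(Y) = (-4)² * 1 = 16 * 1 = 16

16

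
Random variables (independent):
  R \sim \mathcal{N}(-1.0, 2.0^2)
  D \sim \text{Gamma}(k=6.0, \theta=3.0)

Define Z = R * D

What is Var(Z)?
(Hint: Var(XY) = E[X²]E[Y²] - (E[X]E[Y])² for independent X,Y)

Var(XY) = E[X²]E[Y²] - (E[X]E[Y])²
E[R] = -1, Var(R) = 4
E[D] = 18, Var(D) = 54
E[R²] = 4 + (-1)² = 5
E[D²] = 54 + 18² = 378
Var(Z) = 5*378 - (-1*18)²
= 1890 - 324 = 1566

1566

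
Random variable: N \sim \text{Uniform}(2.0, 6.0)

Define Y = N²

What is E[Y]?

E[N²] = Var(N) + (E[N])² = 1.3333333 + 16 = 17.333333

17.333333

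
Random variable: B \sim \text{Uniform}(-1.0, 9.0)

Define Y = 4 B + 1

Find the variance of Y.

For Y = aB + b: Var(Y) = a² * Var(B)
Var(B) = (9 + 1)^2/12 = 8.3333333
Var(Y) = 4² * 8.3333333 = 16 * 8.3333333 = 133.33333

133.33333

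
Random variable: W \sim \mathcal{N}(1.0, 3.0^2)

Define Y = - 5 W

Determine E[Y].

For Y = -5W:
E[Y] = -5 * E[W]
E[W] = 1.0 = 1
E[Y] = -5 * 1 = -5

-5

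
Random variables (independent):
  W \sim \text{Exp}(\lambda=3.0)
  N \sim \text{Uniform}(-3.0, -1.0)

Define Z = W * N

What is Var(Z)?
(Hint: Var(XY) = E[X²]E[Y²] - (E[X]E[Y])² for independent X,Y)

Var(XY) = E[X²]E[Y²] - (E[X]E[Y])²
E[W] = 0.33333333, Var(W) = 0.11111111
E[N] = -2, Var(N) = 0.33333333
E[W²] = 0.11111111 + 0.33333333² = 0.22222222
E[N²] = 0.33333333 + (-2)² = 4.3333333
Var(Z) = 0.22222222*4.3333333 - (0.33333333*(-2))²
= 0.96296296 - 0.44444444 = 0.51851852

0.51851852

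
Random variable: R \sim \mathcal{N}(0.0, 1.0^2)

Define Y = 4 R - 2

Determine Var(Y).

For Y = aR + b: Var(Y) = a² * Var(R)
Var(R) = 1.0^2 = 1
Var(Y) = 4² * 1 = 16 * 1 = 16

16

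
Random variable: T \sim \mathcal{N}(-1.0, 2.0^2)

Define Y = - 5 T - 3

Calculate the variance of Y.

For Y = aT + b: Var(Y) = a² * Var(T)
Var(T) = 2.0^2 = 4
Var(Y) = (-5)² * 4 = 25 * 4 = 100

100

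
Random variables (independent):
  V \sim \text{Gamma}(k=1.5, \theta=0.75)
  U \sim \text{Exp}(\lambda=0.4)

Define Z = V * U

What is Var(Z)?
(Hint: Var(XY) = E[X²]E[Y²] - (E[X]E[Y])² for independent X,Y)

Var(XY) = E[X²]E[Y²] - (E[X]E[Y])²
E[V] = 1.125, Var(V) = 0.84375
E[U] = 2.5, Var(U) = 6.25
E[V²] = 0.84375 + 1.125² = 2.109375
E[U²] = 6.25 + 2.5² = 12.5
Var(Z) = 2.109375*12.5 - (1.125*2.5)²
= 26.367188 - 7.9101562 = 18.457031

18.457031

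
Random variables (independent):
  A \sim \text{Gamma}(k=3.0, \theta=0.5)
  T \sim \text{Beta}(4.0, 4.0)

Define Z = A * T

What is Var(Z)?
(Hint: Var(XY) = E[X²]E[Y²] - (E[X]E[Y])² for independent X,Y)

Var(XY) = E[X²]E[Y²] - (E[X]E[Y])²
E[A] = 1.5, Var(A) = 0.75
E[T] = 0.5, Var(T) = 0.027777778
E[A²] = 0.75 + 1.5² = 3
E[T²] = 0.027777778 + 0.5² = 0.27777778
Var(Z) = 3*0.27777778 - (1.5*0.5)²
= 0.83333333 - 0.5625 = 0.27083333

0.27083333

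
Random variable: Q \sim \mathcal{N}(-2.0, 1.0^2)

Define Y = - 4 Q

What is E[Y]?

For Y = -4Q:
E[Y] = -4 * E[Q]
E[Q] = -2.0 = -2
E[Y] = -4 * (-2) = 8

8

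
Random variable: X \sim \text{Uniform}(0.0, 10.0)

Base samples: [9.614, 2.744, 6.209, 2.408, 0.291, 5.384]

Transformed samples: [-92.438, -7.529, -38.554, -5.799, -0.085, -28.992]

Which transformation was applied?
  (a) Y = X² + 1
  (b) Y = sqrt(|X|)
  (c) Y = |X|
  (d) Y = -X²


Checking option (d) Y = -X²:
  X = 9.614 -> Y = -92.438 ✓
  X = 2.744 -> Y = -7.529 ✓
  X = 6.209 -> Y = -38.554 ✓
All samples match this transformation.

(d) -X²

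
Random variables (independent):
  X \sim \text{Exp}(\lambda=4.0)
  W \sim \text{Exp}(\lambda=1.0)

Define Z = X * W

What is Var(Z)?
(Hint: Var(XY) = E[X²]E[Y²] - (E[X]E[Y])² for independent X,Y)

Var(XY) = E[X²]E[Y²] - (E[X]E[Y])²
E[X] = 0.25, Var(X) = 0.0625
E[W] = 1, Var(W) = 1
E[X²] = 0.0625 + 0.25² = 0.125
E[W²] = 1 + 1² = 2
Var(Z) = 0.125*2 - (0.25*1)²
= 0.25 - 0.0625 = 0.1875

0.1875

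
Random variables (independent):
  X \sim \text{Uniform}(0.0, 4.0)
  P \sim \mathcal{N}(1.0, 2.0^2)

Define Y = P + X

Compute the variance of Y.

For independent RVs: Var(aX + bY) = a²Var(X) + b²Var(Y)
Var(X) = 1.3333333
Var(P) = 4
Var(Y) = 1²*1.3333333 + 1²*4
= 1*1.3333333 + 1*4 = 5.3333333

5.3333333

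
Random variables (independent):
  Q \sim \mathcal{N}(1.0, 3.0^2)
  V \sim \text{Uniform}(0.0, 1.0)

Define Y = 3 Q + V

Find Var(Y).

For independent RVs: Var(aX + bY) = a²Var(X) + b²Var(Y)
Var(Q) = 9
Var(V) = 0.083333333
Var(Y) = 3²*9 + 1²*0.083333333
= 9*9 + 1*0.083333333 = 81.083333

81.083333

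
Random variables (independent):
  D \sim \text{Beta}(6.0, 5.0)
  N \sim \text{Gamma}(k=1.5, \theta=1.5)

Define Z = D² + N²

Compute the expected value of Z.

E[Z] = E[D²] + E[N²]
E[D²] = Var(D) + E[D]² = 0.020661157 + 0.29752066 = 0.31818182
E[N²] = Var(N) + E[N]² = 3.375 + 5.0625 = 8.4375
E[Z] = 0.31818182 + 8.4375 = 8.7556818

8.7556818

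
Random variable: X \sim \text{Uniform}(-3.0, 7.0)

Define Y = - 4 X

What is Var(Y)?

For Y = aX + b: Var(Y) = a² * Var(X)
Var(X) = (7 + 3)^2/12 = 8.3333333
Var(Y) = (-4)² * 8.3333333 = 16 * 8.3333333 = 133.33333

133.33333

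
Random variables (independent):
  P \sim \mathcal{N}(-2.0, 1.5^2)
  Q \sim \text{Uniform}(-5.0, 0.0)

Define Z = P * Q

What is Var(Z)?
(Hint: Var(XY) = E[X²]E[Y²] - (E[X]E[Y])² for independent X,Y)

Var(XY) = E[X²]E[Y²] - (E[X]E[Y])²
E[P] = -2, Var(P) = 2.25
E[Q] = -2.5, Var(Q) = 2.0833333
E[P²] = 2.25 + (-2)² = 6.25
E[Q²] = 2.0833333 + (-2.5)² = 8.3333333
Var(Z) = 6.25*8.3333333 - (-2*(-2.5))²
= 52.083333 - 25 = 27.083333

27.083333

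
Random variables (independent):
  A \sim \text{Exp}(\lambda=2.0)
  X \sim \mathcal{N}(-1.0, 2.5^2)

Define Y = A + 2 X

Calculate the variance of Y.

For independent RVs: Var(aX + bY) = a²Var(X) + b²Var(Y)
Var(A) = 0.25
Var(X) = 6.25
Var(Y) = 1²*0.25 + 2²*6.25
= 1*0.25 + 4*6.25 = 25.25

25.25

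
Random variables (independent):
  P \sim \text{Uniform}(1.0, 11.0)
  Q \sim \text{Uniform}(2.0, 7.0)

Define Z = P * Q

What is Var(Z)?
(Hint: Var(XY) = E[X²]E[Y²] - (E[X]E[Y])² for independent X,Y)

Var(XY) = E[X²]E[Y²] - (E[X]E[Y])²
E[P] = 6, Var(P) = 8.3333333
E[Q] = 4.5, Var(Q) = 2.0833333
E[P²] = 8.3333333 + 6² = 44.333333
E[Q²] = 2.0833333 + 4.5² = 22.333333
Var(Z) = 44.333333*22.333333 - (6*4.5)²
= 990.11111 - 729 = 261.11111

261.11111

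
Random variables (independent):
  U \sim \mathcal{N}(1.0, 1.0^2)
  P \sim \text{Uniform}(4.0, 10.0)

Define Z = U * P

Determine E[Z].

For independent RVs: E[XY] = E[X]*E[Y]
E[U] = 1
E[P] = 7
E[Z] = 1 * 7 = 7

7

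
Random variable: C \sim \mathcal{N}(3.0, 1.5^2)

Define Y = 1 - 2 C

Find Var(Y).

For Y = aC + b: Var(Y) = a² * Var(C)
Var(C) = 1.5^2 = 2.25
Var(Y) = (-2)² * 2.25 = 4 * 2.25 = 9

9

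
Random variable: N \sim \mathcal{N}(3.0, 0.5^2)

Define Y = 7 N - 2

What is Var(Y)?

For Y = aN + b: Var(Y) = a² * Var(N)
Var(N) = 0.5^2 = 0.25
Var(Y) = 7² * 0.25 = 49 * 0.25 = 12.25

12.25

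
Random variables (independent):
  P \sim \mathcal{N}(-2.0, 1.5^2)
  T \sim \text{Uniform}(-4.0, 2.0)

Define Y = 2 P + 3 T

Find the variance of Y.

For independent RVs: Var(aX + bY) = a²Var(X) + b²Var(Y)
Var(P) = 2.25
Var(T) = 3
Var(Y) = 2²*2.25 + 3²*3
= 4*2.25 + 9*3 = 36

36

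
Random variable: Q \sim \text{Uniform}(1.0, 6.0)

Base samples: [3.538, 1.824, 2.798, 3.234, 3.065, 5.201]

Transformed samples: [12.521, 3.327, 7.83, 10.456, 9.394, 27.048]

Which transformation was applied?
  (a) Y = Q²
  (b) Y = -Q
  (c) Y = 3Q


Checking option (a) Y = Q²:
  Q = 3.538 -> Y = 12.521 ✓
  Q = 1.824 -> Y = 3.327 ✓
  Q = 2.798 -> Y = 7.83 ✓
All samples match this transformation.

(a) Q²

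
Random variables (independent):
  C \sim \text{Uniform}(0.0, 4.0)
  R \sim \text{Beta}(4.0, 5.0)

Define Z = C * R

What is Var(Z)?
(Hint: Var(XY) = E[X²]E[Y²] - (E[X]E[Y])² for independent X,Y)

Var(XY) = E[X²]E[Y²] - (E[X]E[Y])²
E[C] = 2, Var(C) = 1.3333333
E[R] = 0.44444444, Var(R) = 0.024691358
E[C²] = 1.3333333 + 2² = 5.3333333
E[R²] = 0.024691358 + 0.44444444² = 0.22222222
Var(Z) = 5.3333333*0.22222222 - (2*0.44444444)²
= 1.1851852 - 0.79012346 = 0.39506173

0.39506173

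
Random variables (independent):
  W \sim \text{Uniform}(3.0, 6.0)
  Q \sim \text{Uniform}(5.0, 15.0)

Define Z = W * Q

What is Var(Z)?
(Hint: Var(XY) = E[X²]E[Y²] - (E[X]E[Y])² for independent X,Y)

Var(XY) = E[X²]E[Y²] - (E[X]E[Y])²
E[W] = 4.5, Var(W) = 0.75
E[Q] = 10, Var(Q) = 8.3333333
E[W²] = 0.75 + 4.5² = 21
E[Q²] = 8.3333333 + 10² = 108.33333
Var(Z) = 21*108.33333 - (4.5*10)²
= 2275 - 2025 = 250

250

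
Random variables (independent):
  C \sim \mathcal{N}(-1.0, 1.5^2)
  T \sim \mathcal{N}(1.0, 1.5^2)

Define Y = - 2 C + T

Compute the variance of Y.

For independent RVs: Var(aX + bY) = a²Var(X) + b²Var(Y)
Var(C) = 2.25
Var(T) = 2.25
Var(Y) = (-2)²*2.25 + 1²*2.25
= 4*2.25 + 1*2.25 = 11.25

11.25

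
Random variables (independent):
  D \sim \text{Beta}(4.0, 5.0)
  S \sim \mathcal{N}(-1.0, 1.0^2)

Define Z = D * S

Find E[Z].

For independent RVs: E[XY] = E[X]*E[Y]
E[D] = 0.44444444
E[S] = -1
E[Z] = 0.44444444 * (-1) = -0.44444444

-0.44444444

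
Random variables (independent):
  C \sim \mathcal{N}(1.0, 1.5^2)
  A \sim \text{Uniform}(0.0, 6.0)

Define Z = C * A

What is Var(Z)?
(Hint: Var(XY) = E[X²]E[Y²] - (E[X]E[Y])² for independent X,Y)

Var(XY) = E[X²]E[Y²] - (E[X]E[Y])²
E[C] = 1, Var(C) = 2.25
E[A] = 3, Var(A) = 3
E[C²] = 2.25 + 1² = 3.25
E[A²] = 3 + 3² = 12
Var(Z) = 3.25*12 - (1*3)²
= 39 - 9 = 30

30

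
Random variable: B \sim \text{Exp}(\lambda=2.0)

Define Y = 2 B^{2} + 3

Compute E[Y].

E[Y] = 2*E[B²] + 3
E[B] = 0.5
E[B²] = Var(B) + (E[B])² = 0.25 + 0.25 = 0.5
E[Y] = 2*0.5 + 3 = 4

4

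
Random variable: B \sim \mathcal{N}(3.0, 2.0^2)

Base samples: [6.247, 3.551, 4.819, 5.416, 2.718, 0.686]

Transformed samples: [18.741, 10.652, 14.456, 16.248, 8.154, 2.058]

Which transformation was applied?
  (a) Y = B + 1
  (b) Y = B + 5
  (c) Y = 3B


Checking option (c) Y = 3B:
  B = 6.247 -> Y = 18.741 ✓
  B = 3.551 -> Y = 10.652 ✓
  B = 4.819 -> Y = 14.456 ✓
All samples match this transformation.

(c) 3B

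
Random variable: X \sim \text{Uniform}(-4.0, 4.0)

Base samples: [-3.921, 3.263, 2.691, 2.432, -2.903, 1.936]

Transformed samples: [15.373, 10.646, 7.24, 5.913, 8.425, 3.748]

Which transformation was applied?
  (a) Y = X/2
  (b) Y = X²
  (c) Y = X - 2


Checking option (b) Y = X²:
  X = -3.921 -> Y = 15.373 ✓
  X = 3.263 -> Y = 10.646 ✓
  X = 2.691 -> Y = 7.24 ✓
All samples match this transformation.

(b) X²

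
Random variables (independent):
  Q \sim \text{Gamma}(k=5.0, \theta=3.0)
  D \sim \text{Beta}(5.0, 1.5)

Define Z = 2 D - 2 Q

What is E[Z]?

E[Z] = -2*E[Q] + 2*E[D]
E[Q] = 15
E[D] = 0.76923077
E[Z] = -2*15 + 2*0.76923077 = -28.461538

-28.461538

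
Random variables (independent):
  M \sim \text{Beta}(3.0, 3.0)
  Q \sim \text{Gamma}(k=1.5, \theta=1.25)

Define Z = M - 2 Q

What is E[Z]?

E[Z] = 1*E[M] - 2*E[Q]
E[M] = 0.5
E[Q] = 1.875
E[Z] = 1*0.5 - 2*1.875 = -3.25

-3.25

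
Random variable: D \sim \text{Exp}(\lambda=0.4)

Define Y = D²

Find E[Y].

Using E[X²] = Var(X) + (E[X])²:
E[D] = 2.5
Var(D) = 1/0.4^2 = 6.25
E[D²] = 6.25 + 2.5² = 6.25 + 6.25 = 12.5

12.5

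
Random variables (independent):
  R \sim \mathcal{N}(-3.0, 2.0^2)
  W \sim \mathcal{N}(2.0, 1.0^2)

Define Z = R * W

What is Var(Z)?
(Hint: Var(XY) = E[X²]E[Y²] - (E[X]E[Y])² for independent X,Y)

Var(XY) = E[X²]E[Y²] - (E[X]E[Y])²
E[R] = -3, Var(R) = 4
E[W] = 2, Var(W) = 1
E[R²] = 4 + (-3)² = 13
E[W²] = 1 + 2² = 5
Var(Z) = 13*5 - (-3*2)²
= 65 - 36 = 29

29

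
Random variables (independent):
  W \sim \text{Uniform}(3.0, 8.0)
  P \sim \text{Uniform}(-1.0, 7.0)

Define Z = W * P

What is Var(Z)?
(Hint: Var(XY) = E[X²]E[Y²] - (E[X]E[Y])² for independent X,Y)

Var(XY) = E[X²]E[Y²] - (E[X]E[Y])²
E[W] = 5.5, Var(W) = 2.0833333
E[P] = 3, Var(P) = 5.3333333
E[W²] = 2.0833333 + 5.5² = 32.333333
E[P²] = 5.3333333 + 3² = 14.333333
Var(Z) = 32.333333*14.333333 - (5.5*3)²
= 463.44444 - 272.25 = 191.19444

191.19444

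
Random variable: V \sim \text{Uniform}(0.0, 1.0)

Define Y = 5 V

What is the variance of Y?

For Y = aV + b: Var(Y) = a² * Var(V)
Var(V) = (1 - 0)^2/12 = 0.083333333
Var(Y) = 5² * 0.083333333 = 25 * 0.083333333 = 2.0833333

2.0833333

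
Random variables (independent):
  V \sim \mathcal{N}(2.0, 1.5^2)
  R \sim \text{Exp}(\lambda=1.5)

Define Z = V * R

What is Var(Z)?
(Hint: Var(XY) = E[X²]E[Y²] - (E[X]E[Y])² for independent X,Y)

Var(XY) = E[X²]E[Y²] - (E[X]E[Y])²
E[V] = 2, Var(V) = 2.25
E[R] = 0.66666667, Var(R) = 0.44444444
E[V²] = 2.25 + 2² = 6.25
E[R²] = 0.44444444 + 0.66666667² = 0.88888889
Var(Z) = 6.25*0.88888889 - (2*0.66666667)²
= 5.5555556 - 1.7777778 = 3.7777778

3.7777778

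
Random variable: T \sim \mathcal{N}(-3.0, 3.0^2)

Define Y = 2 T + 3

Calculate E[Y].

For Y = 2T + 3:
E[Y] = 2 * E[T] + 3
E[T] = -3.0 = -3
E[Y] = 2 * (-3) + 3 = -3

-3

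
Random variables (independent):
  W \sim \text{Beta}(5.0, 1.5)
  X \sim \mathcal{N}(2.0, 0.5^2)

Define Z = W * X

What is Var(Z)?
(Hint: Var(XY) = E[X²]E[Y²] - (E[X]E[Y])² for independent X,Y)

Var(XY) = E[X²]E[Y²] - (E[X]E[Y])²
E[W] = 0.76923077, Var(W) = 0.023668639
E[X] = 2, Var(X) = 0.25
E[W²] = 0.023668639 + 0.76923077² = 0.61538462
E[X²] = 0.25 + 2² = 4.25
Var(Z) = 0.61538462*4.25 - (0.76923077*2)²
= 2.6153846 - 2.3668639 = 0.24852071

0.24852071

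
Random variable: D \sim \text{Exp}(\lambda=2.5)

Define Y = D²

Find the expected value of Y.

E[D²] = Var(D) + (E[D])² = 0.16 + 0.16 = 0.32

0.32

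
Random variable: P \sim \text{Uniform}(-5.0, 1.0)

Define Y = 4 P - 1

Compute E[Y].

For Y = 4P - 1:
E[Y] = 4 * E[P] - 1
E[P] = (-5 + 1)/2 = -2
E[Y] = 4 * (-2) - 1 = -9

-9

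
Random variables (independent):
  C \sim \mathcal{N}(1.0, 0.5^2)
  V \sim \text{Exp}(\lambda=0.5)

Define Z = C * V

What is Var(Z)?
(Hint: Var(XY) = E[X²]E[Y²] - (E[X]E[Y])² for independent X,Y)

Var(XY) = E[X²]E[Y²] - (E[X]E[Y])²
E[C] = 1, Var(C) = 0.25
E[V] = 2, Var(V) = 4
E[C²] = 0.25 + 1² = 1.25
E[V²] = 4 + 2² = 8
Var(Z) = 1.25*8 - (1*2)²
= 10 - 4 = 6

6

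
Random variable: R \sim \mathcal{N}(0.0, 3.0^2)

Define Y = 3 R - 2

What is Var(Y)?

For Y = aR + b: Var(Y) = a² * Var(R)
Var(R) = 3.0^2 = 9
Var(Y) = 3² * 9 = 9 * 9 = 81

81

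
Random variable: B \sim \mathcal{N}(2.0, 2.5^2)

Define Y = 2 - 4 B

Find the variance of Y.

For Y = aB + b: Var(Y) = a² * Var(B)
Var(B) = 2.5^2 = 6.25
Var(Y) = (-4)² * 6.25 = 16 * 6.25 = 100

100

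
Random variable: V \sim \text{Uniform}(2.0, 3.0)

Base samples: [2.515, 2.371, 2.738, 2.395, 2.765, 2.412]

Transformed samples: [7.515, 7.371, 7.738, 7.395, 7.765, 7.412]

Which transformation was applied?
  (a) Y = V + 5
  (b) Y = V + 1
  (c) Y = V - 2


Checking option (a) Y = V + 5:
  V = 2.515 -> Y = 7.515 ✓
  V = 2.371 -> Y = 7.371 ✓
  V = 2.738 -> Y = 7.738 ✓
All samples match this transformation.

(a) V + 5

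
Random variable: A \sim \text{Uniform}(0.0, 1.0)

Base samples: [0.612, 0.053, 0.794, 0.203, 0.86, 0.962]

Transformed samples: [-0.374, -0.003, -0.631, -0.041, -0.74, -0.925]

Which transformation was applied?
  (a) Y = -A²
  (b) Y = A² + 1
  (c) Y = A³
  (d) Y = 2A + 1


Checking option (a) Y = -A²:
  A = 0.612 -> Y = -0.374 ✓
  A = 0.053 -> Y = -0.003 ✓
  A = 0.794 -> Y = -0.631 ✓
All samples match this transformation.

(a) -A²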